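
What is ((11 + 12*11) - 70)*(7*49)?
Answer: 25039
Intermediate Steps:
((11 + 12*11) - 70)*(7*49) = ((11 + 132) - 70)*343 = (143 - 70)*343 = 73*343 = 25039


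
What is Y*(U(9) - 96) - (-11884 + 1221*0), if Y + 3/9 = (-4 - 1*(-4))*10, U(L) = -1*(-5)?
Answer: 35743/3 ≈ 11914.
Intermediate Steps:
U(L) = 5
Y = -1/3 (Y = -1/3 + (-4 - 1*(-4))*10 = -1/3 + (-4 + 4)*10 = -1/3 + 0*10 = -1/3 + 0 = -1/3 ≈ -0.33333)
Y*(U(9) - 96) - (-11884 + 1221*0) = -(5 - 96)/3 - (-11884 + 1221*0) = -1/3*(-91) - (-11884 + 0) = 91/3 - 1*(-11884) = 91/3 + 11884 = 35743/3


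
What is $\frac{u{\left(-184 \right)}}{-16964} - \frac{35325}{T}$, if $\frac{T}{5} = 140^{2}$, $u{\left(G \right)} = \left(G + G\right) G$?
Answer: $- \frac{72350293}{16624720} \approx -4.352$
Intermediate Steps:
$u{\left(G \right)} = 2 G^{2}$ ($u{\left(G \right)} = 2 G G = 2 G^{2}$)
$T = 98000$ ($T = 5 \cdot 140^{2} = 5 \cdot 19600 = 98000$)
$\frac{u{\left(-184 \right)}}{-16964} - \frac{35325}{T} = \frac{2 \left(-184\right)^{2}}{-16964} - \frac{35325}{98000} = 2 \cdot 33856 \left(- \frac{1}{16964}\right) - \frac{1413}{3920} = 67712 \left(- \frac{1}{16964}\right) - \frac{1413}{3920} = - \frac{16928}{4241} - \frac{1413}{3920} = - \frac{72350293}{16624720}$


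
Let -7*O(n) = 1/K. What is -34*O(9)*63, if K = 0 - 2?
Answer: -153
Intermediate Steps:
K = -2
O(n) = 1/14 (O(n) = -⅐/(-2) = -⅐*(-½) = 1/14)
-34*O(9)*63 = -34*1/14*63 = -17/7*63 = -153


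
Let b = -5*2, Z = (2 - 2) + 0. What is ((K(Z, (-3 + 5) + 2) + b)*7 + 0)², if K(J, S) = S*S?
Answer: 1764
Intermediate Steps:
Z = 0 (Z = 0 + 0 = 0)
b = -10
K(J, S) = S²
((K(Z, (-3 + 5) + 2) + b)*7 + 0)² = ((((-3 + 5) + 2)² - 10)*7 + 0)² = (((2 + 2)² - 10)*7 + 0)² = ((4² - 10)*7 + 0)² = ((16 - 10)*7 + 0)² = (6*7 + 0)² = (42 + 0)² = 42² = 1764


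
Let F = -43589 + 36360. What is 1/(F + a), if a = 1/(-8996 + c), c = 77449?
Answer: -68453/494846736 ≈ -0.00013833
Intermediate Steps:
a = 1/68453 (a = 1/(-8996 + 77449) = 1/68453 ≈ 1.4609e-5)
F = -7229
1/(F + a) = 1/(-7229 + 1/68453) = 1/(-494846736/68453) = -68453/494846736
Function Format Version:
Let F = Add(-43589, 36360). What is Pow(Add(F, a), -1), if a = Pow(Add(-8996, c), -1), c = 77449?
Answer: Rational(-68453, 494846736) ≈ -0.00013833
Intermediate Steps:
a = Rational(1, 68453) (a = Pow(Add(-8996, 77449), -1) = Pow(68453, -1) = Rational(1, 68453) ≈ 1.4609e-5)
F = -7229
Pow(Add(F, a), -1) = Pow(Add(-7229, Rational(1, 68453)), -1) = Pow(Rational(-494846736, 68453), -1) = Rational(-68453, 494846736)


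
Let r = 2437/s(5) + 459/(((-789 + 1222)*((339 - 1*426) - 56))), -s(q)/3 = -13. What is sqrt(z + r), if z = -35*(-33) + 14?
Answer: sqrt(42493025877159)/185757 ≈ 35.092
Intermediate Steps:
s(q) = 39 (s(q) = -3*(-13) = 39)
z = 1169 (z = 1155 + 14 = 1169)
r = 11606054/185757 (r = 2437/39 + 459/(((-789 + 1222)*((339 - 1*426) - 56))) = 2437*(1/39) + 459/((433*((339 - 426) - 56))) = 2437/39 + 459/((433*(-87 - 56))) = 2437/39 + 459/((433*(-143))) = 2437/39 + 459/(-61919) = 2437/39 + 459*(-1/61919) = 2437/39 - 459/61919 = 11606054/185757 ≈ 62.480)
sqrt(z + r) = sqrt(1169 + 11606054/185757) = sqrt(228755987/185757) = sqrt(42493025877159)/185757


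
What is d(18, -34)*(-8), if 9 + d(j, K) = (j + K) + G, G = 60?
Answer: -280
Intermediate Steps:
d(j, K) = 51 + K + j (d(j, K) = -9 + ((j + K) + 60) = -9 + ((K + j) + 60) = -9 + (60 + K + j) = 51 + K + j)
d(18, -34)*(-8) = (51 - 34 + 18)*(-8) = 35*(-8) = -280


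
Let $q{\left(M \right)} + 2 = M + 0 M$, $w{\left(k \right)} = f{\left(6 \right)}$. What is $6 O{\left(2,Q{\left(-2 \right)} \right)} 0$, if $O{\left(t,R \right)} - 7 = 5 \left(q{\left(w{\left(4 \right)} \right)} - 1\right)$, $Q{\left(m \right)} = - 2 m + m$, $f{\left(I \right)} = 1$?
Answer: $0$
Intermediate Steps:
$w{\left(k \right)} = 1$
$q{\left(M \right)} = -2 + M$ ($q{\left(M \right)} = -2 + \left(M + 0 M\right) = -2 + \left(M + 0\right) = -2 + M$)
$Q{\left(m \right)} = - m$
$O{\left(t,R \right)} = -3$ ($O{\left(t,R \right)} = 7 + 5 \left(\left(-2 + 1\right) - 1\right) = 7 + 5 \left(-1 - 1\right) = 7 + 5 \left(-2\right) = 7 - 10 = -3$)
$6 O{\left(2,Q{\left(-2 \right)} \right)} 0 = 6 \left(-3\right) 0 = \left(-18\right) 0 = 0$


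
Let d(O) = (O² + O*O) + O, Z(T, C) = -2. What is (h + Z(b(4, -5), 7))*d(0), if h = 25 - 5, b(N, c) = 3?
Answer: 0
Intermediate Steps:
h = 20
d(O) = O + 2*O² (d(O) = (O² + O²) + O = 2*O² + O = O + 2*O²)
(h + Z(b(4, -5), 7))*d(0) = (20 - 2)*(0*(1 + 2*0)) = 18*(0*(1 + 0)) = 18*(0*1) = 18*0 = 0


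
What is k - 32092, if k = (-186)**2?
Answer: 2504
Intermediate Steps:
k = 34596
k - 32092 = 34596 - 32092 = 2504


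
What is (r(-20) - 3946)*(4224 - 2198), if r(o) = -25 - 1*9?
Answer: -8063480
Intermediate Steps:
r(o) = -34 (r(o) = -25 - 9 = -34)
(r(-20) - 3946)*(4224 - 2198) = (-34 - 3946)*(4224 - 2198) = -3980*2026 = -8063480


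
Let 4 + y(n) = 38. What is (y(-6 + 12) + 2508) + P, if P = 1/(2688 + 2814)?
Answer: 13986085/5502 ≈ 2542.0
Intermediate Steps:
y(n) = 34 (y(n) = -4 + 38 = 34)
P = 1/5502 ≈ 0.00018175
(y(-6 + 12) + 2508) + P = (34 + 2508) + 1/5502 = 2542 + 1/5502 = 13986085/5502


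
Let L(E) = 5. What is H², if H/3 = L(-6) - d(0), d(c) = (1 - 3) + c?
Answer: 441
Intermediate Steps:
d(c) = -2 + c
H = 21 (H = 3*(5 - (-2 + 0)) = 3*(5 - 1*(-2)) = 3*(5 + 2) = 3*7 = 21)
H² = 21² = 441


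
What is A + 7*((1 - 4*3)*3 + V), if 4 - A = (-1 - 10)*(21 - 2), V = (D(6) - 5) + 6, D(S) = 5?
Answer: 24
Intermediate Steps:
V = 6 (V = (5 - 5) + 6 = 0 + 6 = 6)
A = 213 (A = 4 - (-1 - 10)*(21 - 2) = 4 - (-11)*19 = 4 - 1*(-209) = 4 + 209 = 213)
A + 7*((1 - 4*3)*3 + V) = 213 + 7*((1 - 4*3)*3 + 6) = 213 + 7*((1 - 12)*3 + 6) = 213 + 7*(-11*3 + 6) = 213 + 7*(-33 + 6) = 213 + 7*(-27) = 213 - 189 = 24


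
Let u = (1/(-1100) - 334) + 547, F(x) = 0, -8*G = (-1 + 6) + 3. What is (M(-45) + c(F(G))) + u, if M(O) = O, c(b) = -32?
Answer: 149599/1100 ≈ 136.00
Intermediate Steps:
G = -1 (G = -((-1 + 6) + 3)/8 = -(5 + 3)/8 = -1/8*8 = -1)
u = 234299/1100 (u = (-1/1100 - 334) + 547 = -367401/1100 + 547 = 234299/1100 ≈ 213.00)
(M(-45) + c(F(G))) + u = (-45 - 32) + 234299/1100 = -77 + 234299/1100 = 149599/1100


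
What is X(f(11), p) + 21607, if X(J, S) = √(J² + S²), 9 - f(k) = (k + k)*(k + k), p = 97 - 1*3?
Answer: 21607 + √234461 ≈ 22091.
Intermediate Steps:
p = 94 (p = 97 - 3 = 94)
f(k) = 9 - 4*k² (f(k) = 9 - (k + k)*(k + k) = 9 - 2*k*2*k = 9 - 4*k²)
X(f(11), p) + 21607 = √((9 - 4*11²)² + 94²) + 21607 = √((9 - 4*121)² + 8836) + 21607 = √((9 - 484)² + 8836) + 21607 = √((-475)² + 8836) + 21607 = √(225625 + 8836) + 21607 = √234461 + 21607 = 21607 + √234461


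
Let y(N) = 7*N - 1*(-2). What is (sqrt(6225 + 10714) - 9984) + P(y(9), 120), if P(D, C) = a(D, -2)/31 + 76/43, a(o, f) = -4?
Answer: -13306488/1333 + sqrt(16939) ≈ -9852.2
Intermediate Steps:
y(N) = 2 + 7*N (y(N) = 7*N + 2 = 2 + 7*N)
P(D, C) = 2184/1333 (P(D, C) = -4/31 + 76/43 = 2184/1333)
(sqrt(6225 + 10714) - 9984) + P(y(9), 120) = (sqrt(6225 + 10714) - 9984) + 2184/1333 = (sqrt(16939) - 9984) + 2184/1333 = (-9984 + sqrt(16939)) + 2184/1333 = -13306488/1333 + sqrt(16939)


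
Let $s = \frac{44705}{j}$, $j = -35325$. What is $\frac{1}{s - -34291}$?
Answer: $\frac{7065}{242256974} \approx 2.9163 \cdot 10^{-5}$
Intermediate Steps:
$s = - \frac{8941}{7065}$ ($s = \frac{44705}{-35325} = 44705 \left(- \frac{1}{35325}\right) = - \frac{8941}{7065} \approx -1.2655$)
$\frac{1}{s - -34291} = \frac{1}{- \frac{8941}{7065} - -34291} = \frac{1}{- \frac{8941}{7065} + 34291} = \frac{1}{\frac{242256974}{7065}} = \frac{7065}{242256974}$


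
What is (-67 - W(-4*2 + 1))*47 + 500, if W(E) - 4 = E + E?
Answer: -2179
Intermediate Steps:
W(E) = 4 + 2*E (W(E) = 4 + (E + E) = 4 + 2*E)
(-67 - W(-4*2 + 1))*47 + 500 = (-67 - (4 + 2*(-4*2 + 1)))*47 + 500 = (-67 - (4 + 2*(-8 + 1)))*47 + 500 = (-67 - (4 + 2*(-7)))*47 + 500 = (-67 - (4 - 14))*47 + 500 = (-67 - 1*(-10))*47 + 500 = (-67 + 10)*47 + 500 = -57*47 + 500 = -2679 + 500 = -2179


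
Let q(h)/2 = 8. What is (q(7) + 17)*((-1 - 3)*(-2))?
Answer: 264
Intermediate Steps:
q(h) = 16 (q(h) = 2*8 = 16)
(q(7) + 17)*((-1 - 3)*(-2)) = (16 + 17)*((-1 - 3)*(-2)) = 33*(-4*(-2)) = 33*8 = 264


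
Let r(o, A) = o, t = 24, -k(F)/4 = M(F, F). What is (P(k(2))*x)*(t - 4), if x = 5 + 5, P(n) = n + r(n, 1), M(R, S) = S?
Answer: -3200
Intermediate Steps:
k(F) = -4*F
P(n) = 2*n (P(n) = n + n = 2*n)
x = 10
(P(k(2))*x)*(t - 4) = ((2*(-4*2))*10)*(24 - 4) = ((2*(-8))*10)*20 = -16*10*20 = -160*20 = -3200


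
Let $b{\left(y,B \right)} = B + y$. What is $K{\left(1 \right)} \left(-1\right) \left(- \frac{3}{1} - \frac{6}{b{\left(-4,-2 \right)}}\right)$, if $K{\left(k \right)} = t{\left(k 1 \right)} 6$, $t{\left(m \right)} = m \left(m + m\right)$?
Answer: $24$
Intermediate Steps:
$t{\left(m \right)} = 2 m^{2}$ ($t{\left(m \right)} = m 2 m = 2 m^{2}$)
$K{\left(k \right)} = 12 k^{2}$ ($K{\left(k \right)} = 2 \left(k 1\right)^{2} \cdot 6 = 2 k^{2} \cdot 6 = 12 k^{2}$)
$K{\left(1 \right)} \left(-1\right) \left(- \frac{3}{1} - \frac{6}{b{\left(-4,-2 \right)}}\right) = 12 \cdot 1^{2} \left(-1\right) \left(- \frac{3}{1} - \frac{6}{-2 - 4}\right) = 12 \cdot 1 \left(-1\right) \left(\left(-3\right) 1 - \frac{6}{-6}\right) = 12 \left(-1\right) \left(-3 - -1\right) = - 12 \left(-3 + 1\right) = \left(-12\right) \left(-2\right) = 24$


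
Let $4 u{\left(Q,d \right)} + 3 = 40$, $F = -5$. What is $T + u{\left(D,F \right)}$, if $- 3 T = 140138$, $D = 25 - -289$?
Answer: $- \frac{560441}{12} \approx -46703.0$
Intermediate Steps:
$D = 314$ ($D = 25 + 289 = 314$)
$T = - \frac{140138}{3}$ ($T = \left(- \frac{1}{3}\right) 140138 = - \frac{140138}{3} \approx -46713.0$)
$u{\left(Q,d \right)} = \frac{37}{4}$ ($u{\left(Q,d \right)} = - \frac{3}{4} + \frac{1}{4} \cdot 40 = - \frac{3}{4} + 10 = \frac{37}{4}$)
$T + u{\left(D,F \right)} = - \frac{140138}{3} + \frac{37}{4} = - \frac{560441}{12}$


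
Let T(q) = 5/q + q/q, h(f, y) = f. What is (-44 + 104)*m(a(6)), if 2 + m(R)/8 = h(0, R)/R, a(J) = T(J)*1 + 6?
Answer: -960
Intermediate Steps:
T(q) = 1 + 5/q (T(q) = 5/q + 1 = 1 + 5/q)
a(J) = 6 + (5 + J)/J (a(J) = ((5 + J)/J)*1 + 6 = (5 + J)/J + 6 = 6 + (5 + J)/J)
m(R) = -16 (m(R) = -16 + 8*(0/R) = -16 + 8*0 = -16 + 0 = -16)
(-44 + 104)*m(a(6)) = (-44 + 104)*(-16) = 60*(-16) = -960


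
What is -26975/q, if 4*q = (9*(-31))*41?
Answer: 107900/11439 ≈ 9.4326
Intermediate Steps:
q = -11439/4 (q = ((9*(-31))*41)/4 = (-279*41)/4 = (¼)*(-11439) = -11439/4 ≈ -2859.8)
-26975/q = -26975/(-11439/4) = -26975*(-4/11439) = 107900/11439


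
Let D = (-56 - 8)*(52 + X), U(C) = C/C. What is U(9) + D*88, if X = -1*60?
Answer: 45057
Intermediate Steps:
X = -60
U(C) = 1
D = 512 (D = (-56 - 8)*(52 - 60) = -64*(-8) = 512)
U(9) + D*88 = 1 + 512*88 = 1 + 45056 = 45057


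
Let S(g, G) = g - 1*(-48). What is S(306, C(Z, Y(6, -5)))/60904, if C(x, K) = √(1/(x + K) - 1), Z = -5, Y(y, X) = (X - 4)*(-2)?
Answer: 177/30452 ≈ 0.0058124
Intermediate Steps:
Y(y, X) = 8 - 2*X (Y(y, X) = (-4 + X)*(-2) = 8 - 2*X)
C(x, K) = √(-1 + 1/(K + x)) (C(x, K) = √(1/(K + x) - 1) = √(-1 + 1/(K + x)))
S(g, G) = 48 + g (S(g, G) = g + 48 = 48 + g)
S(306, C(Z, Y(6, -5)))/60904 = (48 + 306)/60904 = 354*(1/60904) = 177/30452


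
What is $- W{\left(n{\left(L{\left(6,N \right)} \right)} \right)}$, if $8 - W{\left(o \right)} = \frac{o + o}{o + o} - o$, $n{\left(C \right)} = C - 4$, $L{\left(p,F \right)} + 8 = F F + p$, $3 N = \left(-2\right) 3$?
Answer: $-5$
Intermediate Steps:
$N = -2$ ($N = \frac{\left(-2\right) 3}{3} = \frac{1}{3} \left(-6\right) = -2$)
$L{\left(p,F \right)} = -8 + p + F^{2}$ ($L{\left(p,F \right)} = -8 + \left(F F + p\right) = -8 + \left(F^{2} + p\right) = -8 + \left(p + F^{2}\right) = -8 + p + F^{2}$)
$n{\left(C \right)} = -4 + C$
$W{\left(o \right)} = 7 + o$ ($W{\left(o \right)} = 8 - \left(\frac{o + o}{o + o} - o\right) = 8 - \left(\frac{2 o}{2 o} - o\right) = 8 - \left(2 o \frac{1}{2 o} - o\right) = 8 - \left(1 - o\right) = 8 + \left(-1 + o\right) = 7 + o$)
$- W{\left(n{\left(L{\left(6,N \right)} \right)} \right)} = - (7 + \left(-4 + \left(-8 + 6 + \left(-2\right)^{2}\right)\right)) = - (7 + \left(-4 + \left(-8 + 6 + 4\right)\right)) = - (7 + \left(-4 + 2\right)) = - (7 - 2) = \left(-1\right) 5 = -5$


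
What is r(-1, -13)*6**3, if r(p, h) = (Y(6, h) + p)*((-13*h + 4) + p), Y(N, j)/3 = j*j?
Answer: 18798912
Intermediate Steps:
Y(N, j) = 3*j**2 (Y(N, j) = 3*(j*j) = 3*j**2)
r(p, h) = (p + 3*h**2)*(4 + p - 13*h) (r(p, h) = (3*h**2 + p)*((-13*h + 4) + p) = (p + 3*h**2)*((4 - 13*h) + p) = (p + 3*h**2)*(4 + p - 13*h))
r(-1, -13)*6**3 = ((-1)**2 - 39*(-13)**3 + 4*(-1) + 12*(-13)**2 - 13*(-13)*(-1) + 3*(-1)*(-13)**2)*6**3 = (1 - 39*(-2197) - 4 + 12*169 - 169 + 3*(-1)*169)*216 = (1 + 85683 - 4 + 2028 - 169 - 507)*216 = 87032*216 = 18798912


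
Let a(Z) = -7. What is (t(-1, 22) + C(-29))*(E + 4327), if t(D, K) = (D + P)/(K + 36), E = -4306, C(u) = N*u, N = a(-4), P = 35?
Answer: 123984/29 ≈ 4275.3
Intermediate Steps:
N = -7
C(u) = -7*u
t(D, K) = (35 + D)/(36 + K) (t(D, K) = (D + 35)/(K + 36) = (35 + D)/(36 + K))
(t(-1, 22) + C(-29))*(E + 4327) = ((35 - 1)/(36 + 22) - 7*(-29))*(-4306 + 4327) = (34/58 + 203)*21 = ((1/58)*34 + 203)*21 = (17/29 + 203)*21 = (5904/29)*21 = 123984/29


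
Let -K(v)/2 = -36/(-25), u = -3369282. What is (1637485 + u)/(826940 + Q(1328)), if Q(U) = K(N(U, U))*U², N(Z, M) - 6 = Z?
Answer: 43294925/106304548 ≈ 0.40727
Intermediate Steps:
N(Z, M) = 6 + Z
K(v) = -72/25 (K(v) = -(-72)/(-25) = -(-72)*(-1)/25 = -2*36/25 = -72/25)
Q(U) = -72*U²/25
(1637485 + u)/(826940 + Q(1328)) = (1637485 - 3369282)/(826940 - 72/25*1328²) = -1731797/(826940 - 72/25*1763584) = -1731797/(826940 - 126978048/25) = -1731797/(-106304548/25) = -1731797*(-25/106304548) = 43294925/106304548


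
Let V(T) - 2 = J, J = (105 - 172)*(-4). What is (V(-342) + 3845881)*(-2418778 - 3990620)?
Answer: -24651512527098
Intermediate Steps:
J = 268 (J = -67*(-4) = 268)
V(T) = 270 (V(T) = 2 + 268 = 270)
(V(-342) + 3845881)*(-2418778 - 3990620) = (270 + 3845881)*(-2418778 - 3990620) = 3846151*(-6409398) = -24651512527098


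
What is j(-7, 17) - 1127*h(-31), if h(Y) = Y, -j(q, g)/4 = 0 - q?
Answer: 34909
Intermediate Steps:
j(q, g) = 4*q (j(q, g) = -4*(0 - q) = -(-4)*q = 4*q)
j(-7, 17) - 1127*h(-31) = 4*(-7) - 1127*(-31) = -28 + 34937 = 34909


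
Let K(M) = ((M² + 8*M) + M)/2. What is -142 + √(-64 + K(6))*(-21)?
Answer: -142 - 21*I*√19 ≈ -142.0 - 91.537*I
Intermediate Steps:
K(M) = M²/2 + 9*M/2 (K(M) = (M² + 9*M)*(½) = M²/2 + 9*M/2)
-142 + √(-64 + K(6))*(-21) = -142 + √(-64 + (½)*6*(9 + 6))*(-21) = -142 + √(-64 + (½)*6*15)*(-21) = -142 + √(-64 + 45)*(-21) = -142 + √(-19)*(-21) = -142 + (I*√19)*(-21) = -142 - 21*I*√19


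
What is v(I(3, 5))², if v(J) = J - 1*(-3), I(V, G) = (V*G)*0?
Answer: 9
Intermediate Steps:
I(V, G) = 0 (I(V, G) = (G*V)*0 = 0)
v(J) = 3 + J (v(J) = J + 3 = 3 + J)
v(I(3, 5))² = (3 + 0)² = 3² = 9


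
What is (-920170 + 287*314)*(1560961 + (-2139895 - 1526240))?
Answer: 1747403889048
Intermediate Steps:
(-920170 + 287*314)*(1560961 + (-2139895 - 1526240)) = (-920170 + 90118)*(1560961 - 3666135) = -830052*(-2105174) = 1747403889048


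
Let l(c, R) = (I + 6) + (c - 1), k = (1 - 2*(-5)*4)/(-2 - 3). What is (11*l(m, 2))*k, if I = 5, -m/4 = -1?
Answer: -6314/5 ≈ -1262.8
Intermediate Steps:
m = 4 (m = -4*(-1) = 4)
k = -41/5 (k = (1 + 10*4)/(-5) = (1 + 40)*(-⅕) = 41*(-⅕) = -41/5 ≈ -8.2000)
l(c, R) = 10 + c (l(c, R) = (5 + 6) + (c - 1) = 11 + (-1 + c) = 10 + c)
(11*l(m, 2))*k = (11*(10 + 4))*(-41/5) = (11*14)*(-41/5) = 154*(-41/5) = -6314/5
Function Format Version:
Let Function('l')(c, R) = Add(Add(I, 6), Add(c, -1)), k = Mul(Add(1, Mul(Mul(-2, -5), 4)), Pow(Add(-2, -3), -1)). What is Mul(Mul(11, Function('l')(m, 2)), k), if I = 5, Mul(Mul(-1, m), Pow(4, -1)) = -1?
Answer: Rational(-6314, 5) ≈ -1262.8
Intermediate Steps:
m = 4 (m = Mul(-4, -1) = 4)
k = Rational(-41, 5) (k = Mul(Add(1, Mul(10, 4)), Pow(-5, -1)) = Mul(Add(1, 40), Rational(-1, 5)) = Mul(41, Rational(-1, 5)) = Rational(-41, 5) ≈ -8.2000)
Function('l')(c, R) = Add(10, c) (Function('l')(c, R) = Add(Add(5, 6), Add(c, -1)) = Add(11, Add(-1, c)) = Add(10, c))
Mul(Mul(11, Function('l')(m, 2)), k) = Mul(Mul(11, Add(10, 4)), Rational(-41, 5)) = Mul(Mul(11, 14), Rational(-41, 5)) = Mul(154, Rational(-41, 5)) = Rational(-6314, 5)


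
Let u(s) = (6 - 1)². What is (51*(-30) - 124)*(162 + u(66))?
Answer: -309298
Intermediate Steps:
u(s) = 25 (u(s) = 5² = 25)
(51*(-30) - 124)*(162 + u(66)) = (51*(-30) - 124)*(162 + 25) = (-1530 - 124)*187 = -1654*187 = -309298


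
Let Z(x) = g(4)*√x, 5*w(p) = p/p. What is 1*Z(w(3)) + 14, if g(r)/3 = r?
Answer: 14 + 12*√5/5 ≈ 19.367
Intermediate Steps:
g(r) = 3*r
w(p) = ⅕ (w(p) = (p/p)/5 = (⅕)*1 = ⅕)
Z(x) = 12*√x (Z(x) = (3*4)*√x = 12*√x)
1*Z(w(3)) + 14 = 1*(12*√(⅕)) + 14 = 1*(12*(√5/5)) + 14 = 1*(12*√5/5) + 14 = 12*√5/5 + 14 = 14 + 12*√5/5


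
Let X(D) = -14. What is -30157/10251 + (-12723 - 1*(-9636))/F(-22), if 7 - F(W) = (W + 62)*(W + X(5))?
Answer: -75282016/14833197 ≈ -5.0752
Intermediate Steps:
F(W) = 7 - (-14 + W)*(62 + W) (F(W) = 7 - (W + 62)*(W - 14) = 7 - (62 + W)*(-14 + W) = 7 - (-14 + W)*(62 + W))
-30157/10251 + (-12723 - 1*(-9636))/F(-22) = -30157/10251 + (-12723 - 1*(-9636))/(875 - 1*(-22)² - 48*(-22)) = -30157*1/10251 + (-12723 + 9636)/(875 - 1*484 + 1056) = -30157/10251 - 3087/(875 - 484 + 1056) = -30157/10251 - 3087/1447 = -75282016/14833197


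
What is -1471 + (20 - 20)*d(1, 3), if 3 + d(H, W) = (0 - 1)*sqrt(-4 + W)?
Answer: -1471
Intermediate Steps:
d(H, W) = -3 - sqrt(-4 + W) (d(H, W) = -3 + (0 - 1)*sqrt(-4 + W) = -3 - sqrt(-4 + W))
-1471 + (20 - 20)*d(1, 3) = -1471 + (20 - 20)*(-3 - sqrt(-4 + 3)) = -1471 + 0*(-3 - sqrt(-1)) = -1471 + 0*(-3 - I) = -1471 + 0 = -1471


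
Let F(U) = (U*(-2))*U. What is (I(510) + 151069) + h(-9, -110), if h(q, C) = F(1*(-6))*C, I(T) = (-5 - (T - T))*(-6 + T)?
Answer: 156469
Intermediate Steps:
F(U) = -2*U² (F(U) = (-2*U)*U = -2*U²)
I(T) = 30 - 5*T (I(T) = (-5 - 1*0)*(-6 + T) = (-5 + 0)*(-6 + T) = -5*(-6 + T) = 30 - 5*T)
h(q, C) = -72*C (h(q, C) = (-2*(1*(-6))²)*C = (-2*(-6)²)*C = (-2*36)*C = -72*C)
(I(510) + 151069) + h(-9, -110) = ((30 - 5*510) + 151069) - 72*(-110) = ((30 - 2550) + 151069) + 7920 = (-2520 + 151069) + 7920 = 148549 + 7920 = 156469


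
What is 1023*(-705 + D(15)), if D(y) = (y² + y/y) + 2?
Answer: -487971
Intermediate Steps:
D(y) = 3 + y² (D(y) = (y² + 1) + 2 = (1 + y²) + 2 = 3 + y²)
1023*(-705 + D(15)) = 1023*(-705 + (3 + 15²)) = 1023*(-705 + (3 + 225)) = 1023*(-705 + 228) = 1023*(-477) = -487971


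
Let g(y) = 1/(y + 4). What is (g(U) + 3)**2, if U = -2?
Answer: 49/4 ≈ 12.250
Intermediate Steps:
g(y) = 1/(4 + y)
(g(U) + 3)**2 = (1/(4 - 2) + 3)**2 = (1/2 + 3)**2 = (7/2)**2 = 49/4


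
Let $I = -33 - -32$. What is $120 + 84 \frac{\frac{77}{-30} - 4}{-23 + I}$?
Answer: $\frac{8579}{60} \approx 142.98$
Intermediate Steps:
$I = -1$ ($I = -33 + 32 = -1$)
$120 + 84 \frac{\frac{77}{-30} - 4}{-23 + I} = 120 + 84 \frac{\frac{77}{-30} - 4}{-23 - 1} = 120 + 84 \frac{77 \left(- \frac{1}{30}\right) - 4}{-24} = 120 + 84 \left(- \frac{77}{30} - 4\right) \left(- \frac{1}{24}\right) = 120 + 84 \left(\left(- \frac{197}{30}\right) \left(- \frac{1}{24}\right)\right) = 120 + 84 \cdot \frac{197}{720} = 120 + \frac{1379}{60} = \frac{8579}{60}$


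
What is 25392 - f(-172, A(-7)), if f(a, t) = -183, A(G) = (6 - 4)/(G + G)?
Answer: 25575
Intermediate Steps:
A(G) = 1/G (A(G) = 2/((2*G)) = 2*(1/(2*G)) = 1/G)
25392 - f(-172, A(-7)) = 25392 - 1*(-183) = 25392 + 183 = 25575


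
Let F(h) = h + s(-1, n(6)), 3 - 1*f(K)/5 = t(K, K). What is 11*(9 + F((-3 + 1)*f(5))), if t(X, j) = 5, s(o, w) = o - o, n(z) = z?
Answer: 319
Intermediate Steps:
s(o, w) = 0
f(K) = -10 (f(K) = 15 - 5*5 = 15 - 25 = -10)
F(h) = h (F(h) = h + 0 = h)
11*(9 + F((-3 + 1)*f(5))) = 11*(9 + (-3 + 1)*(-10)) = 11*(9 - 2*(-10)) = 11*(9 + 20) = 11*29 = 319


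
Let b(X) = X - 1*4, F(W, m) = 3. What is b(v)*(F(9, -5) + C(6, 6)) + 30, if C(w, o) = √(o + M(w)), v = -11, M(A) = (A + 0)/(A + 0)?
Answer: -15 - 15*√7 ≈ -54.686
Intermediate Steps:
M(A) = 1 (M(A) = A/A = 1)
C(w, o) = √(1 + o) (C(w, o) = √(o + 1) = √(1 + o))
b(X) = -4 + X (b(X) = X - 4 = -4 + X)
b(v)*(F(9, -5) + C(6, 6)) + 30 = (-4 - 11)*(3 + √(1 + 6)) + 30 = -15*(3 + √7) + 30 = (-45 - 15*√7) + 30 = -15 - 15*√7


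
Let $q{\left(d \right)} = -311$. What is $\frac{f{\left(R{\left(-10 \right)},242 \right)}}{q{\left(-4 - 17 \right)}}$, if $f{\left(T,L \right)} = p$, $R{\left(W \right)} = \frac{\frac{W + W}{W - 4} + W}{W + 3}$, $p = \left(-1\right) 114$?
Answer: $\frac{114}{311} \approx 0.36656$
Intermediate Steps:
$p = -114$
$R{\left(W \right)} = \frac{W + \frac{2 W}{-4 + W}}{3 + W}$ ($R{\left(W \right)} = \frac{\frac{2 W}{-4 + W} + W}{3 + W} = \frac{W + \frac{2 W}{-4 + W}}{3 + W}$)
$f{\left(T,L \right)} = -114$
$\frac{f{\left(R{\left(-10 \right)},242 \right)}}{q{\left(-4 - 17 \right)}} = - \frac{114}{-311} = \left(-114\right) \left(- \frac{1}{311}\right) = \frac{114}{311}$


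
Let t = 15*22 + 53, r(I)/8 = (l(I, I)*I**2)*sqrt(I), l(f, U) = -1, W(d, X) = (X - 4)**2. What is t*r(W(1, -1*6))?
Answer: -306400000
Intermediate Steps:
W(d, X) = (-4 + X)**2
r(I) = -8*I**(5/2) (r(I) = 8*((-I**2)*sqrt(I)) = 8*(-I**(5/2)) = -8*I**(5/2))
t = 383 (t = 330 + 53 = 383)
t*r(W(1, -1*6)) = 383*(-8*((-4 - 1*6)**2)**(5/2)) = 383*(-8*((-4 - 6)**2)**(5/2)) = 383*(-8*((-10)**2)**(5/2)) = 383*(-8*100**(5/2)) = 383*(-8*100000) = 383*(-800000) = -306400000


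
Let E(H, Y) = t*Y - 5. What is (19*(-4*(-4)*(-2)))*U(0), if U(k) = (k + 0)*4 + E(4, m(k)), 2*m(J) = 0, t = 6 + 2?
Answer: 3040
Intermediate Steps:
t = 8
m(J) = 0 (m(J) = (1/2)*0 = 0)
E(H, Y) = -5 + 8*Y (E(H, Y) = 8*Y - 5 = -5 + 8*Y)
U(k) = -5 + 4*k (U(k) = (k + 0)*4 + (-5 + 8*0) = k*4 + (-5 + 0) = 4*k - 5 = -5 + 4*k)
(19*(-4*(-4)*(-2)))*U(0) = (19*(-4*(-4)*(-2)))*(-5 + 4*0) = (19*(16*(-2)))*(-5 + 0) = (19*(-32))*(-5) = -608*(-5) = 3040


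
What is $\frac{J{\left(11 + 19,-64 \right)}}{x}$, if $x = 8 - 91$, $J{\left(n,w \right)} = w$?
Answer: $\frac{64}{83} \approx 0.77108$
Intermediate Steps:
$x = -83$ ($x = 8 - 91 = -83$)
$\frac{J{\left(11 + 19,-64 \right)}}{x} = - \frac{64}{-83} = \left(-64\right) \left(- \frac{1}{83}\right) = \frac{64}{83}$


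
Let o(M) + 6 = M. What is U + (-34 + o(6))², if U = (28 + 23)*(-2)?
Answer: 1054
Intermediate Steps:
o(M) = -6 + M
U = -102 (U = 51*(-2) = -102)
U + (-34 + o(6))² = -102 + (-34 + (-6 + 6))² = -102 + (-34 + 0)² = -102 + (-34)² = -102 + 1156 = 1054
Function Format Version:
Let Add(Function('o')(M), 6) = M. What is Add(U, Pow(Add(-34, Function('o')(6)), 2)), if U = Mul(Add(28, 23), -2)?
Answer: 1054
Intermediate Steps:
Function('o')(M) = Add(-6, M)
U = -102 (U = Mul(51, -2) = -102)
Add(U, Pow(Add(-34, Function('o')(6)), 2)) = Add(-102, Pow(Add(-34, Add(-6, 6)), 2)) = Add(-102, Pow(Add(-34, 0), 2)) = Add(-102, Pow(-34, 2)) = Add(-102, 1156) = 1054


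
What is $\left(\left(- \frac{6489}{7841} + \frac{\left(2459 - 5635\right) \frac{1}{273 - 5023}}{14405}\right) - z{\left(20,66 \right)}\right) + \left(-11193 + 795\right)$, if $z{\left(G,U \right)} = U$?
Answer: $- \frac{2807245571865367}{268255311875} \approx -10465.0$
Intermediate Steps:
$\left(\left(- \frac{6489}{7841} + \frac{\left(2459 - 5635\right) \frac{1}{273 - 5023}}{14405}\right) - z{\left(20,66 \right)}\right) + \left(-11193 + 795\right) = \left(\left(- \frac{6489}{7841} + \frac{\left(2459 - 5635\right) \frac{1}{273 - 5023}}{14405}\right) - 66\right) + \left(-11193 + 795\right) = \left(\left(\left(-6489\right) \frac{1}{7841} + - \frac{3176}{-4750} \cdot \frac{1}{14405}\right) - 66\right) - 10398 = \left(\left(- \frac{6489}{7841} + \left(-3176\right) \left(- \frac{1}{4750}\right) \frac{1}{14405}\right) - 66\right) - 10398 = \left(\left(- \frac{6489}{7841} + \frac{1588}{2375} \cdot \frac{1}{14405}\right) - 66\right) - 10398 = \left(\left(- \frac{6489}{7841} + \frac{1588}{34211875}\right) - 66\right) - 10398 = \left(- \frac{221988405367}{268255311875} - 66\right) - 10398 = - \frac{17926838989117}{268255311875} - 10398 = - \frac{2807245571865367}{268255311875}$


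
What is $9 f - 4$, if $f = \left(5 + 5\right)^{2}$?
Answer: $896$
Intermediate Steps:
$f = 100$ ($f = 10^{2} = 100$)
$9 f - 4 = 9 \cdot 100 - 4 = 900 - 4 = 896$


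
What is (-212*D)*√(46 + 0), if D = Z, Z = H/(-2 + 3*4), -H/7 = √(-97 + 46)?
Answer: 742*I*√2346/5 ≈ 7187.8*I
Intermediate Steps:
H = -7*I*√51 (H = -7*√(-97 + 46) = -7*I*√51 ≈ -49.99*I)
Z = -7*I*√51/10 (Z = (-7*I*√51)/(-2 + 3*4) = (-7*I*√51)/(-2 + 12) = -7*I*√51/10 ≈ -4.999*I)
D = -7*I*√51/10 ≈ -4.999*I
(-212*D)*√(46 + 0) = (-(-742)*I*√51/5)*√(46 + 0) = (742*I*√51/5)*√46 = 742*I*√2346/5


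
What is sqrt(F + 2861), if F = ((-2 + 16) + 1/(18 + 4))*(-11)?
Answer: sqrt(10826)/2 ≈ 52.024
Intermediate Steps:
F = -309/2 (F = (14 + 1/22)*(-11) = (309/22)*(-11) = -309/2 ≈ -154.50)
sqrt(F + 2861) = sqrt(-309/2 + 2861) = sqrt(5413/2) = sqrt(10826)/2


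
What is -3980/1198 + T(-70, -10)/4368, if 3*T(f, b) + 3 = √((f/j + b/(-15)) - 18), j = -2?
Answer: -8692919/2616432 + √159/39312 ≈ -3.3221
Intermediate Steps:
T(f, b) = -1 + √(-18 - f/2 - b/15)/3 (T(f, b) = -1 + √((f/(-2) + b/(-15)) - 18)/3 = -1 + √((f*(-½) + b*(-1/15)) - 18)/3 = -1 + √((-f/2 - b/15) - 18)/3 = -1 + √(-18 - f/2 - b/15)/3)
-3980/1198 + T(-70, -10)/4368 = -3980/1198 + (-1 + √(-16200 - 450*(-70) - 60*(-10))/90)/4368 = -3980*1/1198 + (-1 + √(-16200 + 31500 + 600)/90)*(1/4368) = -1990/599 + (-1 + √15900/90)*(1/4368) = -1990/599 + (-1 + (10*√159)/90)*(1/4368) = -1990/599 + (-1 + √159/9)*(1/4368) = -1990/599 + (-1/4368 + √159/39312) = -8692919/2616432 + √159/39312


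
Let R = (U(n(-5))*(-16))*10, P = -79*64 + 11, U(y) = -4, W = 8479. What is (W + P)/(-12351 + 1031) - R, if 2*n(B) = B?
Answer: -3624117/5660 ≈ -640.30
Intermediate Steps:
n(B) = B/2
P = -5045 (P = -5056 + 11 = -5045)
R = 640 (R = -4*(-16)*10 = 64*10 = 640)
(W + P)/(-12351 + 1031) - R = (8479 - 5045)/(-12351 + 1031) - 1*640 = 3434/(-11320) - 640 = 3434*(-1/11320) - 640 = -1717/5660 - 640 = -3624117/5660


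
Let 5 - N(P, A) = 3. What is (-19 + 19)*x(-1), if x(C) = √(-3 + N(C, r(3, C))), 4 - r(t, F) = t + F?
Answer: 0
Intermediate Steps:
r(t, F) = 4 - F - t (r(t, F) = 4 - (t + F) = 4 - (F + t) = 4 + (-F - t) = 4 - F - t)
N(P, A) = 2 (N(P, A) = 5 - 1*3 = 5 - 3 = 2)
x(C) = I (x(C) = √(-3 + 2) = √(-1) = I)
(-19 + 19)*x(-1) = (-19 + 19)*I = 0*I = 0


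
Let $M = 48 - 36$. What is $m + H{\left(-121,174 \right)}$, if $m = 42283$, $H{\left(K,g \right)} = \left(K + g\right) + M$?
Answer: $42348$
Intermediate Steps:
$M = 12$
$H{\left(K,g \right)} = 12 + K + g$ ($H{\left(K,g \right)} = \left(K + g\right) + 12 = 12 + K + g$)
$m + H{\left(-121,174 \right)} = 42283 + \left(12 - 121 + 174\right) = 42283 + 65 = 42348$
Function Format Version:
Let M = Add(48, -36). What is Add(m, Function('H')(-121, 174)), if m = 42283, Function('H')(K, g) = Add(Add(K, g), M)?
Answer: 42348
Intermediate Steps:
M = 12
Function('H')(K, g) = Add(12, K, g) (Function('H')(K, g) = Add(Add(K, g), 12) = Add(12, K, g))
Add(m, Function('H')(-121, 174)) = Add(42283, Add(12, -121, 174)) = Add(42283, 65) = 42348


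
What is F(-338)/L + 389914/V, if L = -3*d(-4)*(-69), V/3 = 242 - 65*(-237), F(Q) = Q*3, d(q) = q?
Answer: 6860129/719762 ≈ 9.5311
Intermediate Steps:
F(Q) = 3*Q
V = 46941 (V = 3*(242 - 65*(-237)) = 3*(242 + 15405) = 3*15647 = 46941)
L = -828 (L = -3*(-4)*(-69) = 12*(-69) = -828)
F(-338)/L + 389914/V = (3*(-338))/(-828) + 389914/46941 = -1014*(-1/828) + 389914*(1/46941) = 169/138 + 389914/46941 = 6860129/719762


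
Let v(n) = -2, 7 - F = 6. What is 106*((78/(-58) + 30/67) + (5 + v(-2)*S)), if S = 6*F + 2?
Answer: -2450296/1943 ≈ -1261.1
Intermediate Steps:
F = 1 (F = 7 - 1*6 = 7 - 6 = 1)
S = 8 (S = 6*1 + 2 = 6 + 2 = 8)
106*((78/(-58) + 30/67) + (5 + v(-2)*S)) = 106*((78/(-58) + 30/67) + (5 - 2*8)) = 106*((78*(-1/58) + 30*(1/67)) + (5 - 16)) = 106*((-39/29 + 30/67) - 11) = 106*(-1743/1943 - 11) = 106*(-23116/1943) = -2450296/1943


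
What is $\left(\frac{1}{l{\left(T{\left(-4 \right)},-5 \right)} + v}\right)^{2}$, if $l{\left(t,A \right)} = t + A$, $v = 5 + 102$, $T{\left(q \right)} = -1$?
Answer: $\frac{1}{10201} \approx 9.803 \cdot 10^{-5}$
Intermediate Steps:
$v = 107$
$l{\left(t,A \right)} = A + t$
$\left(\frac{1}{l{\left(T{\left(-4 \right)},-5 \right)} + v}\right)^{2} = \left(\frac{1}{\left(-5 - 1\right) + 107}\right)^{2} = \left(\frac{1}{-6 + 107}\right)^{2} = \left(\frac{1}{101}\right)^{2} = \frac{1}{10201}$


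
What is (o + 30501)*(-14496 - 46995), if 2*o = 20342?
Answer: -2500961952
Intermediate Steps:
o = 10171 (o = (1/2)*20342 = 10171)
(o + 30501)*(-14496 - 46995) = (10171 + 30501)*(-14496 - 46995) = 40672*(-61491) = -2500961952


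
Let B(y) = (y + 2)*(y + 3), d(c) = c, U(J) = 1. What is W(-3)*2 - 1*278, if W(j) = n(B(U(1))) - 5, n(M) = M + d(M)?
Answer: -240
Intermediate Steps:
B(y) = (2 + y)*(3 + y)
n(M) = 2*M (n(M) = M + M = 2*M)
W(j) = 19 (W(j) = 2*(6 + 1² + 5*1) - 5 = 2*(6 + 1 + 5) - 5 = 2*12 - 5 = 24 - 5 = 19)
W(-3)*2 - 1*278 = 19*2 - 1*278 = 38 - 278 = -240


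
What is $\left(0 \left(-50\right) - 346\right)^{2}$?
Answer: $119716$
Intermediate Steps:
$\left(0 \left(-50\right) - 346\right)^{2} = \left(0 - 346\right)^{2} = \left(-346\right)^{2} = 119716$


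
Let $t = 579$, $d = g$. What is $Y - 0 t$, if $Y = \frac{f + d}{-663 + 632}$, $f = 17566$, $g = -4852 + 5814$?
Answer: $- \frac{18528}{31} \approx -597.68$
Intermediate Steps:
$g = 962$
$d = 962$
$Y = - \frac{18528}{31}$ ($Y = \frac{17566 + 962}{-663 + 632} = \frac{18528}{-31} = 18528 \left(- \frac{1}{31}\right) = - \frac{18528}{31} \approx -597.68$)
$Y - 0 t = - \frac{18528}{31} - 0 \cdot 579 = - \frac{18528}{31} - 0 = - \frac{18528}{31} + 0 = - \frac{18528}{31}$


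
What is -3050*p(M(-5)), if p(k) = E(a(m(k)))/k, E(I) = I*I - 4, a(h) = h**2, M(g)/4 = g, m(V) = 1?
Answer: -915/2 ≈ -457.50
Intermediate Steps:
M(g) = 4*g
E(I) = -4 + I**2 (E(I) = I**2 - 4 = -4 + I**2)
p(k) = -3/k (p(k) = (-4 + (1**2)**2)/k = (-4 + 1**2)/k = (-4 + 1)/k = -3/k)
-3050*p(M(-5)) = -(-9150)/(4*(-5)) = -(-9150)/(-20) = -(-9150)*(-1)/20 = -3050*3/20 = -915/2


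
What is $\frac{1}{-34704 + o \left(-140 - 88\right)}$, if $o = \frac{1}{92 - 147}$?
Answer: $- \frac{55}{1908492} \approx -2.8819 \cdot 10^{-5}$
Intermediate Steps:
$o = - \frac{1}{55}$ ($o = \frac{1}{-55} = - \frac{1}{55} \approx -0.018182$)
$\frac{1}{-34704 + o \left(-140 - 88\right)} = \frac{1}{-34704 - \frac{-140 - 88}{55}} = \frac{1}{-34704 - - \frac{228}{55}} = \frac{1}{-34704 + \frac{228}{55}} = \frac{1}{- \frac{1908492}{55}} = - \frac{55}{1908492}$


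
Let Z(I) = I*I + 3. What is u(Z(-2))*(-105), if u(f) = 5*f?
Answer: -3675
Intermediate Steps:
Z(I) = 3 + I² (Z(I) = I² + 3 = 3 + I²)
u(Z(-2))*(-105) = (5*(3 + (-2)²))*(-105) = (5*(3 + 4))*(-105) = (5*7)*(-105) = 35*(-105) = -3675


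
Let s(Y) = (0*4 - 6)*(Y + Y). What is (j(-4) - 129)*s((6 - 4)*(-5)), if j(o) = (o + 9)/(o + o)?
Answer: -15555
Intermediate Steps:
j(o) = (9 + o)/(2*o) (j(o) = (9 + o)/((2*o)) = (9 + o)*(1/(2*o)) = (9 + o)/(2*o))
s(Y) = -12*Y (s(Y) = (0 - 6)*(2*Y) = -12*Y)
(j(-4) - 129)*s((6 - 4)*(-5)) = ((1/2)*(9 - 4)/(-4) - 129)*(-12*(6 - 4)*(-5)) = ((1/2)*(-1/4)*5 - 129)*(-24*(-5)) = (-5/8 - 129)*(-12*(-10)) = -1037/8*120 = -15555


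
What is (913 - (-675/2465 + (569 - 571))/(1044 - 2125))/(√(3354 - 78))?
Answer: 243283354*√91/145490709 ≈ 15.951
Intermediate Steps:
(913 - (-675/2465 + (569 - 571))/(1044 - 2125))/(√(3354 - 78)) = (913 - (-675*1/2465 - 2)/(-1081))/(√3276) = (913 - (-135/493 - 2)*(-1)/1081)/((6*√91)) = (913 - (-1121)*(-1)/(493*1081))*(√91/546) = (913 - 1*1121/532933)*(√91/546) = (913 - 1121/532933)*(√91/546) = 486566708*(√91/546)/532933 = 243283354*√91/145490709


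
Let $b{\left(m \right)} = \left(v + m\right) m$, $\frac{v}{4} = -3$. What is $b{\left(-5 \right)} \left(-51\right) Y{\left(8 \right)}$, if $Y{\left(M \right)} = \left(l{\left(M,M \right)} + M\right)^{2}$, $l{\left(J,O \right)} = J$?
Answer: $-1109760$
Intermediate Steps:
$v = -12$ ($v = 4 \left(-3\right) = -12$)
$b{\left(m \right)} = m \left(-12 + m\right)$ ($b{\left(m \right)} = \left(-12 + m\right) m = m \left(-12 + m\right)$)
$Y{\left(M \right)} = 4 M^{2}$ ($Y{\left(M \right)} = \left(M + M\right)^{2} = \left(2 M\right)^{2} = 4 M^{2}$)
$b{\left(-5 \right)} \left(-51\right) Y{\left(8 \right)} = - 5 \left(-12 - 5\right) \left(-51\right) 4 \cdot 8^{2} = \left(-5\right) \left(-17\right) \left(-51\right) 4 \cdot 64 = 85 \left(-51\right) 256 = \left(-4335\right) 256 = -1109760$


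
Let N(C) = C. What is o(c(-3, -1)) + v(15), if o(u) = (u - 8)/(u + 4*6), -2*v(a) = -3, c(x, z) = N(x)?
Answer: 41/42 ≈ 0.97619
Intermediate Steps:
c(x, z) = x
v(a) = 3/2 (v(a) = -1/2*(-3) = 3/2)
o(u) = (-8 + u)/(24 + u) (o(u) = (-8 + u)/(u + 24) = (-8 + u)/(24 + u))
o(c(-3, -1)) + v(15) = (-8 - 3)/(24 - 3) + 3/2 = -11/21 + 3/2 = 41/42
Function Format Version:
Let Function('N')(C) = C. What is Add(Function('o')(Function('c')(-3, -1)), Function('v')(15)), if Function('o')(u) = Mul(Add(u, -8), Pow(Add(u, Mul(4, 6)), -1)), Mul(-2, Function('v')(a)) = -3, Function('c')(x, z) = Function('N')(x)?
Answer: Rational(41, 42) ≈ 0.97619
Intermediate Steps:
Function('c')(x, z) = x
Function('v')(a) = Rational(3, 2) (Function('v')(a) = Mul(Rational(-1, 2), -3) = Rational(3, 2))
Function('o')(u) = Mul(Pow(Add(24, u), -1), Add(-8, u)) (Function('o')(u) = Mul(Add(-8, u), Pow(Add(u, 24), -1)) = Mul(Add(-8, u), Pow(Add(24, u), -1)) = Mul(Pow(Add(24, u), -1), Add(-8, u)))
Add(Function('o')(Function('c')(-3, -1)), Function('v')(15)) = Add(Mul(Pow(Add(24, -3), -1), Add(-8, -3)), Rational(3, 2)) = Add(Mul(Pow(21, -1), -11), Rational(3, 2)) = Add(Mul(Rational(1, 21), -11), Rational(3, 2)) = Add(Rational(-11, 21), Rational(3, 2)) = Rational(41, 42)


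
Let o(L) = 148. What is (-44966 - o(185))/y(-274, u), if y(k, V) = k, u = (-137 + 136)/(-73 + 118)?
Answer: 22557/137 ≈ 164.65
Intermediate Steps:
u = -1/45 ≈ -0.022222
(-44966 - o(185))/y(-274, u) = (-44966 - 1*148)/(-274) = (-44966 - 148)*(-1/274) = -45114*(-1/274) = 22557/137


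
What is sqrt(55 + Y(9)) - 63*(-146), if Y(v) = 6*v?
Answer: 9198 + sqrt(109) ≈ 9208.4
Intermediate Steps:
sqrt(55 + Y(9)) - 63*(-146) = sqrt(55 + 6*9) - 63*(-146) = sqrt(55 + 54) + 9198 = sqrt(109) + 9198 = 9198 + sqrt(109)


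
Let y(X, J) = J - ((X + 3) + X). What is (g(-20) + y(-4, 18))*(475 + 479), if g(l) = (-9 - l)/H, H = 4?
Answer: 49131/2 ≈ 24566.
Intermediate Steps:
g(l) = -9/4 - l/4 (g(l) = (-9 - l)/4 = (-9 - l)*(¼) = -9/4 - l/4)
y(X, J) = -3 + J - 2*X (y(X, J) = J - ((3 + X) + X) = J - (3 + 2*X) = J + (-3 - 2*X) = -3 + J - 2*X)
(g(-20) + y(-4, 18))*(475 + 479) = ((-9/4 - ¼*(-20)) + (-3 + 18 - 2*(-4)))*(475 + 479) = ((-9/4 + 5) + (-3 + 18 + 8))*954 = (11/4 + 23)*954 = (103/4)*954 = 49131/2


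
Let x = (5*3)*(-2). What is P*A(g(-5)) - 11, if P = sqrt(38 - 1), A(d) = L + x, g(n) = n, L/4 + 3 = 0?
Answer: -11 - 42*sqrt(37) ≈ -266.48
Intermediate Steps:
L = -12 (L = -12 + 4*0 = -12 + 0 = -12)
x = -30 (x = 15*(-2) = -30)
A(d) = -42 (A(d) = -12 - 30 = -42)
P = sqrt(37) ≈ 6.0828
P*A(g(-5)) - 11 = sqrt(37)*(-42) - 11 = -42*sqrt(37) - 11 = -11 - 42*sqrt(37)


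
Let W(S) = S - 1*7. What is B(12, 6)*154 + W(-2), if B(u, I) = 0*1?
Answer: -9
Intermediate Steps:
B(u, I) = 0
W(S) = -7 + S (W(S) = S - 7 = -7 + S)
B(12, 6)*154 + W(-2) = 0*154 + (-7 - 2) = 0 - 9 = -9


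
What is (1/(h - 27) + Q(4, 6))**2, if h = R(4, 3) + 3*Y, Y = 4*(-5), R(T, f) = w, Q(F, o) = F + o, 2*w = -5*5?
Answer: 3952144/39601 ≈ 99.799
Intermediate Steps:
w = -25/2 (w = (-5*5)/2 = (1/2)*(-25) = -25/2 ≈ -12.500)
R(T, f) = -25/2
Y = -20
h = -145/2 (h = -25/2 + 3*(-20) = -25/2 - 60 = -145/2 ≈ -72.500)
(1/(h - 27) + Q(4, 6))**2 = (1/(-145/2 - 27) + (4 + 6))**2 = (1/(-199/2) + 10)**2 = (-2/199 + 10)**2 = (1988/199)**2 = 3952144/39601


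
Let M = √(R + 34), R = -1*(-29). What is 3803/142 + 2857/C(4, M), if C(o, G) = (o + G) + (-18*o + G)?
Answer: -2740119/155206 - 8571*√7/2186 ≈ -28.028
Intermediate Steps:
R = 29
M = 3*√7 (M = √(29 + 34) = √63 = 3*√7 ≈ 7.9373)
C(o, G) = -17*o + 2*G (C(o, G) = (G + o) + (G - 18*o) = -17*o + 2*G)
3803/142 + 2857/C(4, M) = 3803/142 + 2857/(-17*4 + 2*(3*√7)) = 3803*(1/142) + 2857/(-68 + 6*√7) = 3803/142 + 2857/(-68 + 6*√7)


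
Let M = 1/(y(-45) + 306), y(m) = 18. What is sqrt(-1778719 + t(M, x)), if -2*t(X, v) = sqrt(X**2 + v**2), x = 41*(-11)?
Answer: sqrt(-2305219824 - 2*sqrt(21352223377))/36 ≈ 1333.8*I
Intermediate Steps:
x = -451
M = 1/324 (M = 1/(18 + 306) = 1/324 ≈ 0.0030864)
t(X, v) = -sqrt(X**2 + v**2)/2
sqrt(-1778719 + t(M, x)) = sqrt(-1778719 - sqrt((1/324)**2 + (-451)**2)/2) = sqrt(-1778719 - sqrt(1/104976 + 203401)/2) = sqrt(-1778719 - sqrt(21352223377)/648)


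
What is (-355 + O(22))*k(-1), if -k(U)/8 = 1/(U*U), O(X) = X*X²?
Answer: -82344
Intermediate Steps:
O(X) = X³
k(U) = -8/U²
(-355 + O(22))*k(-1) = (-355 + 22³)*(-8/(-1)²) = (-355 + 10648)*(-8*1) = 10293*(-8) = -82344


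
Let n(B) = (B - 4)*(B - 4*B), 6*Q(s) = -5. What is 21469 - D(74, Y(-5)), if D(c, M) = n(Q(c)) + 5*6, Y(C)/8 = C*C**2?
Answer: 257413/12 ≈ 21451.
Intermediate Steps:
Q(s) = -5/6 (Q(s) = (1/6)*(-5) = -5/6)
n(B) = -3*B*(-4 + B) (n(B) = (-4 + B)*(-3*B) = -3*B*(-4 + B))
Y(C) = 8*C**3 (Y(C) = 8*(C*C**2) = 8*C**3)
D(c, M) = 215/12 (D(c, M) = 3*(-5/6)*(4 - 1*(-5/6)) + 5*6 = 3*(-5/6)*(4 + 5/6) + 30 = 3*(-5/6)*(29/6) + 30 = -145/12 + 30 = 215/12)
21469 - D(74, Y(-5)) = 21469 - 1*215/12 = 21469 - 215/12 = 257413/12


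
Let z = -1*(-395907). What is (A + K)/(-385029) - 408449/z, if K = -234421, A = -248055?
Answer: 11250305237/50811892101 ≈ 0.22141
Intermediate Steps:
z = 395907
(A + K)/(-385029) - 408449/z = (-248055 - 234421)/(-385029) - 408449/395907 = -482476*(-1/385029) - 408449*1/395907 = 482476/385029 - 408449/395907 = 11250305237/50811892101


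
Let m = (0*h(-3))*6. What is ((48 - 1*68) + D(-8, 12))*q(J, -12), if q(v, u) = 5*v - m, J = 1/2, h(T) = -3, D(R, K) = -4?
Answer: -60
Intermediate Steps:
m = 0 (m = (0*(-3))*6 = 0*6 = 0)
J = ½ ≈ 0.50000
q(v, u) = 5*v (q(v, u) = 5*v - 1*0 = 5*v + 0 = 5*v)
((48 - 1*68) + D(-8, 12))*q(J, -12) = ((48 - 1*68) - 4)*(5*(½)) = ((48 - 68) - 4)*(5/2) = (-20 - 4)*(5/2) = -24*5/2 = -60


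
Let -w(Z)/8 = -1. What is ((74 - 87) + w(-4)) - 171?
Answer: -176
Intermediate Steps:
w(Z) = 8 (w(Z) = -8*(-1) = 8)
((74 - 87) + w(-4)) - 171 = ((74 - 87) + 8) - 171 = (-13 + 8) - 171 = -5 - 171 = -176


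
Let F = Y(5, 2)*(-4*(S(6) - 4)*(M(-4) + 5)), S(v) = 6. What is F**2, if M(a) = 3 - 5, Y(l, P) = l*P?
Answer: 57600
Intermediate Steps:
Y(l, P) = P*l
M(a) = -2
F = -240 (F = (2*5)*(-4*(6 - 4)*(-2 + 5)) = 10*(-8*3) = 10*(-4*6) = 10*(-24) = -240)
F**2 = (-240)**2 = 57600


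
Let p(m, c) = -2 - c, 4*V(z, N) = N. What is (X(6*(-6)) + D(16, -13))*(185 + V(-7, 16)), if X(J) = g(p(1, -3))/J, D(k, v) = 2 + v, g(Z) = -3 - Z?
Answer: -2058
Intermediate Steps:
V(z, N) = N/4
X(J) = -4/J (X(J) = (-3 - (-2 - 1*(-3)))/J = (-3 - (-2 + 3))/J = (-3 - 1*1)/J = (-3 - 1)/J = -4/J)
(X(6*(-6)) + D(16, -13))*(185 + V(-7, 16)) = (-4/(6*(-6)) + (2 - 13))*(185 + (¼)*16) = (-4/(-36) - 11)*(185 + 4) = (-4*(-1/36) - 11)*189 = (⅑ - 11)*189 = -98/9*189 = -2058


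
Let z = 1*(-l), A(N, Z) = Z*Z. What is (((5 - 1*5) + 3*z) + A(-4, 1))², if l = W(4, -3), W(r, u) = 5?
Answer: 196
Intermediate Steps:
l = 5
A(N, Z) = Z²
z = -5 (z = 1*(-1*5) = 1*(-5) = -5)
(((5 - 1*5) + 3*z) + A(-4, 1))² = (((5 - 1*5) + 3*(-5)) + 1²)² = (((5 - 5) - 15) + 1)² = ((0 - 15) + 1)² = (-15 + 1)² = (-14)² = 196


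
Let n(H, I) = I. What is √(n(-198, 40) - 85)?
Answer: 3*I*√5 ≈ 6.7082*I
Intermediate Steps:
√(n(-198, 40) - 85) = √(40 - 85) = √(-45) = 3*I*√5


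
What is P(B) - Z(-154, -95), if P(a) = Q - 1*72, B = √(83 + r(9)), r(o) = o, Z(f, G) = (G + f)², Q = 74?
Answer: -61999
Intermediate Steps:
B = 2*√23 (B = √(83 + 9) = √92 = 2*√23 ≈ 9.5917)
P(a) = 2 (P(a) = 74 - 1*72 = 74 - 72 = 2)
P(B) - Z(-154, -95) = 2 - (-95 - 154)² = 2 - 1*(-249)² = 2 - 1*62001 = 2 - 62001 = -61999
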